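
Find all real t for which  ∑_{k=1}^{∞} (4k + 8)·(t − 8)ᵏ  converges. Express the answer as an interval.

Apply the ratio test: |a_{k+1}| / |a_k| = (4(k+1) + 8)/(4k + 8), which tends to 1 as k → ∞.
So the series converges when |t − 8| < 1 and diverges when |t − 8| > 1; R = 1.
At t = 9: the terms do not tend to 0, so the series diverges.
Check t = 7: the terms have absolute value of order k, which does not tend to 0, so the series diverges by the divergence test.

(7, 9)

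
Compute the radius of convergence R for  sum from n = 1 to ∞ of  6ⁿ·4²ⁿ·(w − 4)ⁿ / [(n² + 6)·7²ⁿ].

By the ratio test, |a_{n+1}/a_n| = [(n² + 6)/((n+1)² + 6)] · 6·16/49 → 96/49.
The series converges when 96/49 · |w − 4| < 1, giving R = 49/96.

R = 49/96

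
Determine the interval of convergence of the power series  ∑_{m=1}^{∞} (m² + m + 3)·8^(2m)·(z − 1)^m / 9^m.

The ratio of consecutive coefficients is [((m+1)² + (m+1) + 3)/(m² + m + 3)] · 64/9 → 64/9.
Convergence for |z − 1| · 64/9 < 1, i.e. |z − 1| < 9/64. So R = 9/64.
Endpoint z = 73/64: the m-th term does not approach 0; divergence by the term test.
At z = 55/64: the terms have absolute value of order m², which does not tend to 0, so the series diverges by the divergence test.

(55/64, 73/64)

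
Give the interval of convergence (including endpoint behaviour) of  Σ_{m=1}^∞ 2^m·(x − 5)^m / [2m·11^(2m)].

[-111/2, 131/2)

Apply the ratio test: |a_{m+1}| / |a_m| = [2m/2(m+1)] · 2/121, which tends to 2/121 as m → ∞.
The series converges when 2/121 · |x − 5| < 1, giving R = 121/2.
Endpoint x = 131/2: the terms are asymptotic to a nonzero constant times 1/m, so the series diverges by limit comparison with Σ 1/m.
Check x = -111/2: an alternating series whose terms decrease to 0 in absolute value, so it converges by the Leibniz criterion.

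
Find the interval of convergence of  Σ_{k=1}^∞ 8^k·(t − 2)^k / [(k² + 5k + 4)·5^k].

[11/8, 21/8]

By the ratio test, |a_{k+1}/a_k| = [(k² + 5k + 4)/((k+1)² + 5(k+1) + 4)] · 8/5 → 8/5.
Convergence for |t − 2| · 8/5 < 1, i.e. |t − 2| < 5/8. So R = 5/8.
Check t = 21/8: the series is dominated by a constant times Σ 1/k², which converges (p = 2 > 1).
When t = 11/8, the terms are on the order of 1/k², so the series converges absolutely by comparison with the p-series (p = 2 > 1).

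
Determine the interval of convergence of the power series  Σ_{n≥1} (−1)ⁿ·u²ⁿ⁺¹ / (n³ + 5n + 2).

Ratio test: |a_{n+1}/a_n| = (n³ + 5n + 2)/((n+1)³ + 5(n+1) + 2) → 1 as n → ∞.
Writing y = u², the series in y has radius 1, so |u| < √(1) = 1 and R = 1.
Endpoint u = 1: absolute convergence follows by limit comparison with Σ 1/n³.
When u = -1, absolute convergence follows by limit comparison with Σ 1/n³.

[-1, 1]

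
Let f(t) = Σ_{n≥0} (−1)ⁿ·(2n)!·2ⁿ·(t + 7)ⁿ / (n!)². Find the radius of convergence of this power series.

Ratio test: |a_{n+1}/a_n| = (2n+1)·(2n+2)/(n+1)² · 2 → 8 as n → ∞.
Thus R = 1/(8) = 1/8.

R = 1/8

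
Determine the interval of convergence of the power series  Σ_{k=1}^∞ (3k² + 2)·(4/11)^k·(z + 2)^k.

By the ratio test, |a_{k+1}/a_k| = [(3(k+1)² + 2)/(3k² + 2)] · 4/11 → 4/11.
Hence the series converges for |z + 2| < 1/(4/11) = 11/4, so the radius of convergence is 11/4.
At z = 3/4: the terms have absolute value of order k², which does not tend to 0, so the series diverges by the divergence test.
At z = -19/4: the terms do not tend to 0, so the series diverges.

(-19/4, 3/4)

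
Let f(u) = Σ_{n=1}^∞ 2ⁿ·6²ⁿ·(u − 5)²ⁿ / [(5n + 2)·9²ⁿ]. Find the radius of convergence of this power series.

The ratio of consecutive coefficients is [(5n + 2)/(5(n+1) + 2)] · 2·36/81 → 8/9.
Writing y = (u − 5)², the series in y has radius 9/8, so |u − 5| < √(9/8) and R = 3√2/4.

R = 3√2/4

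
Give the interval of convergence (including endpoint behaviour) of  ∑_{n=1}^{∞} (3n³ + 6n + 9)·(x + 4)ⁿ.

The ratio of consecutive coefficients is (3(n+1)³ + 6(n+1) + 9)/(3n³ + 6n + 9) → 1.
Convergence for |x + 4| < 1, so R = 1.
Check x = -3: the terms have absolute value of order n³, which does not tend to 0, so the series diverges by the divergence test.
When x = -5, the n-th term does not approach 0; divergence by the term test.

(-5, -3)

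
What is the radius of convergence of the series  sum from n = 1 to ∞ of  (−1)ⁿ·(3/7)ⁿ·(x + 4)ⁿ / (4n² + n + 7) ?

The ratio of consecutive coefficients is [(4n² + n + 7)/(4(n+1)² + (n+1) + 7)] · 3/7 → 3/7.
Convergence for |x + 4| · 3/7 < 1, i.e. |x + 4| < 7/3. So R = 7/3.

R = 7/3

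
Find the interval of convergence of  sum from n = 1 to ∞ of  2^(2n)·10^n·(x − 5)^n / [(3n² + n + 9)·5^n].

[39/8, 41/8]

By the ratio test, |a_{n+1}/a_n| = [(3n² + n + 9)/(3(n+1)² + (n+1) + 9)] · 4·10/5 → 8.
Convergence for |x − 5| · 8 < 1, i.e. |x − 5| < 1/8. So R = 1/8.
At x = 41/8: the series is dominated by a constant times Σ 1/n², which converges (p = 2 > 1).
Endpoint x = 39/8: the terms are on the order of 1/n², so the series converges absolutely by comparison with the p-series (p = 2 > 1).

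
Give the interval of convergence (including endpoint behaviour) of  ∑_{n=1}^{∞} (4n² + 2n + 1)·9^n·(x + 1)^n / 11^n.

By the ratio test, |a_{n+1}/a_n| = [(4(n+1)² + 2(n+1) + 1)/(4n² + 2n + 1)] · 9/11 → 9/11.
The series converges when 9/11 · |x + 1| < 1, giving R = 11/9.
At x = 2/9: the terms have absolute value of order n², which does not tend to 0, so the series diverges by the divergence test.
At x = -20/9: the n-th term does not approach 0; divergence by the term test.

(-20/9, 2/9)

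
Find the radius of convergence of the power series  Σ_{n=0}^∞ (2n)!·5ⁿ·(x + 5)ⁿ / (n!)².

Ratio test: |a_{n+1}/a_n| = (2n+1)·(2n+2)/(n+1)² · 5 → 20 as n → ∞.
Thus R = 1/(20) = 1/20.

R = 1/20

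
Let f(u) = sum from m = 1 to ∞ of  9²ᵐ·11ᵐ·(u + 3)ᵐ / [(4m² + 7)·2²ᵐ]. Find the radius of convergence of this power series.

By the ratio test, |a_{m+1}/a_m| = [(4m² + 7)/(4(m+1)² + 7)] · 81·11/4 → 891/4.
Thus R = 1/(891/4) = 4/891.

R = 4/891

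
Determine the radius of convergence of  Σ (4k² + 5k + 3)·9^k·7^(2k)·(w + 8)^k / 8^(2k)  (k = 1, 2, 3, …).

Apply the ratio test: |a_{k+1}| / |a_k| = [(4(k+1)² + 5(k+1) + 3)/(4k² + 5k + 3)] · 9·49/64, which tends to 441/64 as k → ∞.
The series converges when 441/64 · |w + 8| < 1, giving R = 64/441.

R = 64/441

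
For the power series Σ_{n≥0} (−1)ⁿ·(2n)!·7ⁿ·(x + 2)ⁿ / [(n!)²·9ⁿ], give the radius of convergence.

By the ratio test, |a_{n+1}/a_n| = (2n+1)·(2n+2)/(n+1)² · 7/9 → 28/9.
Hence the series converges for |x + 2| < 1/(28/9) = 9/28, so the radius of convergence is 9/28.

R = 9/28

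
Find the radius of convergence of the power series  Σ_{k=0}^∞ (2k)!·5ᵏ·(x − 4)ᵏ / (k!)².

Ratio test: |a_{k+1}/a_k| = (2k+1)·(2k+2)/(k+1)² · 5 → 20 as k → ∞.
Convergence for |x − 4| · 20 < 1, i.e. |x − 4| < 1/20. So R = 1/20.

R = 1/20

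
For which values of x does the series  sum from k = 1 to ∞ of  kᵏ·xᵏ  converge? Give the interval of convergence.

{0}

Applying the root test, |a_k|^(1/k) = k → ∞.
The root grows without bound, so R = 0 (convergence only at x = 0).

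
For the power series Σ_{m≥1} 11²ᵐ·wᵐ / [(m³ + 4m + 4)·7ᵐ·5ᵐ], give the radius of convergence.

R = 35/121

Apply the ratio test: |a_{m+1}| / |a_m| = [(m³ + 4m + 4)/((m+1)³ + 4(m+1) + 4)] · 121/(7·5), which tends to 121/35 as m → ∞.
The series converges when 121/35 · |w| < 1, giving R = 35/121.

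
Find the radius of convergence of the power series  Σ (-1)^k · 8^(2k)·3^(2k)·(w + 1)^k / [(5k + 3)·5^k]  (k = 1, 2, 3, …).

R = 5/576

By the ratio test, |a_{k+1}/a_k| = [(5k + 3)/(5(k+1) + 3)] · 64·9/5 → 576/5.
Hence the series converges for |w + 1| < 1/(576/5) = 5/576, so the radius of convergence is 5/576.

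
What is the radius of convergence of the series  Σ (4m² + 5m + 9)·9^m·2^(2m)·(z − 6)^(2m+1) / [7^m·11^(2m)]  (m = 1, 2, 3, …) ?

R = 11√7/6

The ratio of consecutive coefficients is [(4(m+1)² + 5(m+1) + 9)/(4m² + 5m + 9)] · 9·4/(7·121) → 36/847.
Writing y = (z − 6)², the series in y has radius 847/36, so |z − 6| < √(847/36) and R = 11√7/6.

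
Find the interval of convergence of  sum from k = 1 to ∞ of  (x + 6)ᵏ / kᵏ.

Applying the root test, |a_k|^(1/k) = 1/k → 0.
Since the k-th root of |a_k| tends to 0, the series converges for all real x; R = ∞.

(−∞, ∞)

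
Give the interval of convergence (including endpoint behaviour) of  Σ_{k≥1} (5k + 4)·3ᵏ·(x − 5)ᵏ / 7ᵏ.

(8/3, 22/3)

Apply the ratio test: |a_{k+1}| / |a_k| = [(5(k+1) + 4)/(5k + 4)] · 3/7, which tends to 3/7 as k → ∞.
Convergence for |x − 5| · 3/7 < 1, i.e. |x − 5| < 7/3. So R = 7/3.
Check x = 22/3: the k-th term does not approach 0; divergence by the term test.
At x = 8/3: the k-th term does not approach 0; divergence by the term test.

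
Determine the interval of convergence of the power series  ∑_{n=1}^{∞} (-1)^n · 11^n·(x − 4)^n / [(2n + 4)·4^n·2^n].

Ratio test: |a_{n+1}/a_n| = [(2n + 4)/(2(n+1) + 4)] · 11/(4·2) → 11/8 as n → ∞.
Hence the series converges for |x − 4| < 1/(11/8) = 8/11, so the radius of convergence is 8/11.
At x = 52/11: an alternating series whose terms decrease to 0 in absolute value, so it converges by the Leibniz criterion.
Check x = 36/11: the terms are asymptotic to a nonzero constant times 1/n, so the series diverges by limit comparison with Σ 1/n.

(36/11, 52/11]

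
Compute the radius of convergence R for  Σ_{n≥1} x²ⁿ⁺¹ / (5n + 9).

R = 1

By the ratio test, |a_{n+1}/a_n| = (5n + 9)/(5(n+1) + 9) → 1.
Successive powers of x differ by 2, so the series converges when |x|² · 1 < 1, i.e. |x| < √(1) = 1. So R = 1.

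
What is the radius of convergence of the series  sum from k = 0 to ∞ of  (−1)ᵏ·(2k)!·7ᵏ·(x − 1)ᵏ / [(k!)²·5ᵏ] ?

Ratio test: |a_{k+1}/a_k| = (2k+1)·(2k+2)/(k+1)² · 7/5 → 28/5 as k → ∞.
The series converges when 28/5 · |x − 1| < 1, giving R = 5/28.

R = 5/28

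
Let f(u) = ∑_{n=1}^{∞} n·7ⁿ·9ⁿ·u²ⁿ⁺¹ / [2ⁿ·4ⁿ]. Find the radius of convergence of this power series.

By the ratio test, |a_{n+1}/a_n| = [(n+1)/n] · 7·9/(2·4) → 63/8.
Writing y = u², the series in y has radius 8/63, so |u| < √(8/63) and R = 2√14/21.

R = 2√14/21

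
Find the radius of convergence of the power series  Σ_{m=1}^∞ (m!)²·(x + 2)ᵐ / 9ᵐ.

R = 0

By the ratio test, |a_{m+1}/a_m| = (m+1)² · 1/9 → ∞.
Since the ratio → ∞, the series diverges for every x ≠ -2, and R = 0.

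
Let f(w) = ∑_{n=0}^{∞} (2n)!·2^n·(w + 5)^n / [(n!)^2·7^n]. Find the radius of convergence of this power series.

Ratio test: |a_{n+1}/a_n| = (2n+1)·(2n+2)/(n+1)² · 2/7 → 8/7 as n → ∞.
Thus R = 1/(8/7) = 7/8.

R = 7/8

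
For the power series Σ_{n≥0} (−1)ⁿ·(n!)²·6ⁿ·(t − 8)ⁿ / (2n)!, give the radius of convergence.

R = 2/3

Ratio test: |a_{n+1}/a_n| = (n+1)²/[(2n+1)·(2n+2)] · 6 → 3/2 as n → ∞.
Convergence for |t − 8| · 3/2 < 1, i.e. |t − 8| < 2/3. So R = 2/3.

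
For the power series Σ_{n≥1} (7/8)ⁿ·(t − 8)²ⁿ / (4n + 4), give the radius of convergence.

R = 2√14/7

Ratio test: |a_{n+1}/a_n| = [(4n + 4)/(4(n+1) + 4)] · 7/8 → 7/8 as n → ∞.
Successive powers of (t − 8) differ by 2, so the series converges when |t − 8|² · 7/8 < 1, i.e. |t − 8| < √(8/7). So R = 2√14/7.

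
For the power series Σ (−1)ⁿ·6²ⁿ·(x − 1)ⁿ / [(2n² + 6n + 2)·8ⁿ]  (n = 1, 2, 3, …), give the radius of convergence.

R = 2/9

Ratio test: |a_{n+1}/a_n| = [(2n² + 6n + 2)/(2(n+1)² + 6(n+1) + 2)] · 36/8 → 9/2 as n → ∞.
Hence the series converges for |x − 1| < 1/(9/2) = 2/9, so the radius of convergence is 2/9.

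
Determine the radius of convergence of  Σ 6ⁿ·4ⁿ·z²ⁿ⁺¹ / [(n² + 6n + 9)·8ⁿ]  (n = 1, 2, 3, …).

R = √3/3

Apply the ratio test: |a_{n+1}| / |a_n| = [(n² + 6n + 9)/((n+1)² + 6(n+1) + 9)] · 6·4/8, which tends to 3 as n → ∞.
Since the exponent of z increases by 2 each term, convergence requires |z|² < 1/3, hence R = √3/3.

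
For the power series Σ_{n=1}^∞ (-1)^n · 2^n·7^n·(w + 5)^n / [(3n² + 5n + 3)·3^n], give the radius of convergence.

R = 3/14

Apply the ratio test: |a_{n+1}| / |a_n| = [(3n² + 5n + 3)/(3(n+1)² + 5(n+1) + 3)] · 2·7/3, which tends to 14/3 as n → ∞.
Thus R = 1/(14/3) = 3/14.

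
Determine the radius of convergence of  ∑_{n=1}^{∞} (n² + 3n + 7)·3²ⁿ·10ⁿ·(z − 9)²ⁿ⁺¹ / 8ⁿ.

R = 2√5/15

By the ratio test, |a_{n+1}/a_n| = [((n+1)² + 3(n+1) + 7)/(n² + 3n + 7)] · 9·10/8 → 45/4.
Since the exponent of (z − 9) increases by 2 each term, convergence requires |z − 9|² < 4/45, hence R = 2√5/15.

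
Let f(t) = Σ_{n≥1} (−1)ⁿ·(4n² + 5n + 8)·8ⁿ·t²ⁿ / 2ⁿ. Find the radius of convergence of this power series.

Apply the ratio test: |a_{n+1}| / |a_n| = [(4(n+1)² + 5(n+1) + 8)/(4n² + 5n + 8)] · 8/2, which tends to 4 as n → ∞.
Since the exponent of t increases by 2 each term, convergence requires |t|² < 1/4, hence R = 1/2.

R = 1/2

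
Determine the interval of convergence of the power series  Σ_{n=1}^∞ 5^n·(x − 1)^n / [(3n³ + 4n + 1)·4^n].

By the ratio test, |a_{n+1}/a_n| = [(3n³ + 4n + 1)/(3(n+1)³ + 4(n+1) + 1)] · 5/4 → 5/4.
Hence the series converges for |x − 1| < 1/(5/4) = 4/5, so the radius of convergence is 4/5.
Endpoint x = 9/5: the terms are on the order of 1/n³, so the series converges absolutely by comparison with the p-series (p = 3 > 1).
Endpoint x = 1/5: absolute convergence follows by limit comparison with Σ 1/n³.

[1/5, 9/5]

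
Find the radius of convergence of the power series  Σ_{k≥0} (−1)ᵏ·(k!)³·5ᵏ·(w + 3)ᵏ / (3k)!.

Apply the ratio test: |a_{k+1}| / |a_k| = (k+1)³/[(3k+1)·(3k+2)·(3k+3)] · 5, which tends to 5/27 as k → ∞.
Convergence for |w + 3| · 5/27 < 1, i.e. |w + 3| < 27/5. So R = 27/5.

R = 27/5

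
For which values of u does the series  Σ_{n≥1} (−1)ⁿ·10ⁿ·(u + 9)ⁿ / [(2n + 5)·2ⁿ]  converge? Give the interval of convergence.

By the ratio test, |a_{n+1}/a_n| = [(2n + 5)/(2(n+1) + 5)] · 10/2 → 5.
Convergence for |u + 9| · 5 < 1, i.e. |u + 9| < 1/5. So R = 1/5.
At u = -44/5: the terms alternate in sign and decrease monotonically to 0 in absolute value (size ~ c/n), so the alternating series test gives convergence.
At u = -46/5: the terms are asymptotic to a nonzero constant times 1/n, so the series diverges by limit comparison with Σ 1/n.

(-46/5, -44/5]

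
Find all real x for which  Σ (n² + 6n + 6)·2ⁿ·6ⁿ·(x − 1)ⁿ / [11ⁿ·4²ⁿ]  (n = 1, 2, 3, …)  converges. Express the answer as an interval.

Apply the ratio test: |a_{n+1}| / |a_n| = [((n+1)² + 6(n+1) + 6)/(n² + 6n + 6)] · 2·6/(11·16), which tends to 3/44 as n → ∞.
Thus R = 1/(3/44) = 44/3.
Check x = 47/3: the terms have absolute value of order n², which does not tend to 0, so the series diverges by the divergence test.
Check x = -41/3: the terms do not tend to 0, so the series diverges.

(-41/3, 47/3)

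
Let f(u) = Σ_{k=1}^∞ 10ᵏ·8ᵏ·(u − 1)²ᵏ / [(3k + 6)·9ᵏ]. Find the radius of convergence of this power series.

Apply the ratio test: |a_{k+1}| / |a_k| = [(3k + 6)/(3(k+1) + 6)] · 10·8/9, which tends to 80/9 as k → ∞.
Successive powers of (u − 1) differ by 2, so the series converges when |u − 1|² · 80/9 < 1, i.e. |u − 1| < √(9/80). So R = 3√5/20.

R = 3√5/20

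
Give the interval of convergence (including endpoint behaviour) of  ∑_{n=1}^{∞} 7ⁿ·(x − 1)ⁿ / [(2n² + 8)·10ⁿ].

[-3/7, 17/7]

The ratio of consecutive coefficients is [(2n² + 8)/(2(n+1)² + 8)] · 7/10 → 7/10.
The series converges when 7/10 · |x − 1| < 1, giving R = 10/7.
At x = 17/7: the series is dominated by a constant times Σ 1/n², which converges (p = 2 > 1).
Check x = -3/7: absolute convergence follows by limit comparison with Σ 1/n².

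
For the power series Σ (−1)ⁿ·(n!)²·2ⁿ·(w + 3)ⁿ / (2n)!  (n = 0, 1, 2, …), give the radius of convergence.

R = 2

By the ratio test, |a_{n+1}/a_n| = (n+1)²/[(2n+1)·(2n+2)] · 2 → 1/2.
Thus R = 1/(1/2) = 2.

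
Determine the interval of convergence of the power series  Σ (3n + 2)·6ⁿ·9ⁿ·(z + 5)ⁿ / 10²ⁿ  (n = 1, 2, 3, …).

(-185/27, -85/27)

Ratio test: |a_{n+1}/a_n| = [(3(n+1) + 2)/(3n + 2)] · 6·9/100 → 27/50 as n → ∞.
Thus R = 1/(27/50) = 50/27.
At z = -85/27: the n-th term does not approach 0; divergence by the term test.
Endpoint z = -185/27: the terms have absolute value of order n, which does not tend to 0, so the series diverges by the divergence test.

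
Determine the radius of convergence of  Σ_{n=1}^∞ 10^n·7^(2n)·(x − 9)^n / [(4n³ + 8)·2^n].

The ratio of consecutive coefficients is [(4n³ + 8)/(4(n+1)³ + 8)] · 10·49/2 → 245.
Thus R = 1/(245) = 1/245.

R = 1/245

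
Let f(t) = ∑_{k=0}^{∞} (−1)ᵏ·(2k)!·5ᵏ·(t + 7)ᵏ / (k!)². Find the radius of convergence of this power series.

R = 1/20

By the ratio test, |a_{k+1}/a_k| = (2k+1)·(2k+2)/(k+1)² · 5 → 20.
Thus R = 1/(20) = 1/20.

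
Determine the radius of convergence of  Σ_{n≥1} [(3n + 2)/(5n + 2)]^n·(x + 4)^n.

R = 5/3

Applying the root test, |a_n|^(1/n) = (3n + 2)/(5n + 2) → 3/5.
Convergence for |x + 4| · 3/5 < 1, i.e. |x + 4| < 5/3. So R = 5/3.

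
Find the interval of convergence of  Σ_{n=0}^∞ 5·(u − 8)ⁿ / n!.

Ratio test: |a_{n+1}/a_n| = 5/5 · 1/(n+1) → 0 as n → ∞.
The ratio tends to 0 regardless of u, hence R = ∞.

(−∞, ∞)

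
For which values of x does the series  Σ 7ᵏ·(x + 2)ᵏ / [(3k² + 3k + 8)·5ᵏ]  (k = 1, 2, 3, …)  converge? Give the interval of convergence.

[-19/7, -9/7]

The ratio of consecutive coefficients is [(3k² + 3k + 8)/(3(k+1)² + 3(k+1) + 8)] · 7/5 → 7/5.
The series converges when 7/5 · |x + 2| < 1, giving R = 5/7.
Check x = -9/7: absolute convergence follows by limit comparison with Σ 1/k².
Check x = -19/7: the series is dominated by a constant times Σ 1/k², which converges (p = 2 > 1).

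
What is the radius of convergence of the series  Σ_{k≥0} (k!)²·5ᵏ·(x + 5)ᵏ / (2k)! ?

Ratio test: |a_{k+1}/a_k| = (k+1)²/[(2k+1)·(2k+2)] · 5 → 5/4 as k → ∞.
Convergence for |x + 5| · 5/4 < 1, i.e. |x + 5| < 4/5. So R = 4/5.

R = 4/5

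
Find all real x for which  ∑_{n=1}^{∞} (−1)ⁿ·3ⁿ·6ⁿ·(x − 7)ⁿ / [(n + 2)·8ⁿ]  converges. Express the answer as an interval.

Apply the ratio test: |a_{n+1}| / |a_n| = [(n + 2)/((n+1) + 2)] · 3·6/8, which tends to 9/4 as n → ∞.
Hence the series converges for |x − 7| < 1/(9/4) = 4/9, so the radius of convergence is 4/9.
When x = 67/9, the terms alternate in sign and decrease monotonically to 0 in absolute value (size ~ c/n), so the alternating series test gives convergence.
Endpoint x = 59/9: comparison with the harmonic series Σ 1/n shows the series diverges.

(59/9, 67/9]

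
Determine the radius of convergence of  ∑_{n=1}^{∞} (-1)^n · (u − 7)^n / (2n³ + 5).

R = 1

By the ratio test, |a_{n+1}/a_n| = (2n³ + 5)/(2(n+1)³ + 5) → 1.
So the series converges when |u − 7| < 1 and diverges when |u − 7| > 1; R = 1.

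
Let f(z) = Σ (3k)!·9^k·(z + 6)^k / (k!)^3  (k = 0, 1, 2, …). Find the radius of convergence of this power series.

Apply the ratio test: |a_{k+1}| / |a_k| = (3k+1)·(3k+2)·(3k+3)/(k+1)³ · 9, which tends to 243 as k → ∞.
The series converges when 243 · |z + 6| < 1, giving R = 1/243.

R = 1/243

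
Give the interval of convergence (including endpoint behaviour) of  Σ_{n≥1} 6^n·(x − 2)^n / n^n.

(−∞, ∞)

Root test: |a_n|^(1/n) = 6/n → 0.
The limit is 0 for every x, so R = ∞.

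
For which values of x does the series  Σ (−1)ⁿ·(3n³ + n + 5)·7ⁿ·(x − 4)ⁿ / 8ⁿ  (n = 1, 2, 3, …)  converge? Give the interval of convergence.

(20/7, 36/7)

Apply the ratio test: |a_{n+1}| / |a_n| = [(3(n+1)³ + (n+1) + 5)/(3n³ + n + 5)] · 7/8, which tends to 7/8 as n → ∞.
The series converges when 7/8 · |x − 4| < 1, giving R = 8/7.
When x = 36/7, the terms have absolute value of order n³, which does not tend to 0, so the series diverges by the divergence test.
Check x = 20/7: the terms have absolute value of order n³, which does not tend to 0, so the series diverges by the divergence test.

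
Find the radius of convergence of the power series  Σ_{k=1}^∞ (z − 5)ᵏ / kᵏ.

By the Cauchy root test, |a_k|^(1/k) = 1/k → 0.
The limit is 0 for every z, so R = ∞.

R = ∞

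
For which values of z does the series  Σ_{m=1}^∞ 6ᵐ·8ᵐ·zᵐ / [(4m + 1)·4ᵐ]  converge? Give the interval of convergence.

[-1/12, 1/12)

The ratio of consecutive coefficients is [(4m + 1)/(4(m+1) + 1)] · 6·8/4 → 12.
Hence the series converges for |z| < 1/(12) = 1/12, so the radius of convergence is 1/12.
When z = 1/12, the terms are asymptotic to a nonzero constant times 1/m, so the series diverges by limit comparison with Σ 1/m.
When z = -1/12, an alternating series whose terms decrease to 0 in absolute value, so it converges by the Leibniz criterion.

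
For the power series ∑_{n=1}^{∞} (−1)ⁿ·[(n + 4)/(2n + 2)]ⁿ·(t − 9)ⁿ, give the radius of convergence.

R = 2

By the Cauchy root test, |a_n|^(1/n) = (n + 4)/(2n + 2) → 1/2.
Thus R = 1/(1/2) = 2.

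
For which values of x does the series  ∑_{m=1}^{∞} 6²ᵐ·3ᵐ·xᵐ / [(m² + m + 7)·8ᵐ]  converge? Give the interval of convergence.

[-2/27, 2/27]

By the ratio test, |a_{m+1}/a_m| = [(m² + m + 7)/((m+1)² + (m+1) + 7)] · 36·3/8 → 27/2.
Convergence for |x| · 27/2 < 1, i.e. |x| < 2/27. So R = 2/27.
When x = 2/27, the series is dominated by a constant times Σ 1/m², which converges (p = 2 > 1).
When x = -2/27, the terms are on the order of 1/m², so the series converges absolutely by comparison with the p-series (p = 2 > 1).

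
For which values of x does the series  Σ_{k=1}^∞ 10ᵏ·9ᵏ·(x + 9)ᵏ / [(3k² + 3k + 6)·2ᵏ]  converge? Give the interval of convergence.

By the ratio test, |a_{k+1}/a_k| = [(3k² + 3k + 6)/(3(k+1)² + 3(k+1) + 6)] · 10·9/2 → 45.
The series converges when 45 · |x + 9| < 1, giving R = 1/45.
Endpoint x = -404/45: absolute convergence follows by limit comparison with Σ 1/k².
When x = -406/45, the terms are on the order of 1/k², so the series converges absolutely by comparison with the p-series (p = 2 > 1).

[-406/45, -404/45]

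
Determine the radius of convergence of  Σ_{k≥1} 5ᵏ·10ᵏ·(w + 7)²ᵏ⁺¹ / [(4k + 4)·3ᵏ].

By the ratio test, |a_{k+1}/a_k| = [(4k + 4)/(4(k+1) + 4)] · 5·10/3 → 50/3.
Since the exponent of (w + 7) increases by 2 each term, convergence requires |w + 7|² < 3/50, hence R = √6/10.

R = √6/10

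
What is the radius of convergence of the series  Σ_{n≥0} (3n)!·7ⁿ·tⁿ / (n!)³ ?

The ratio of consecutive coefficients is (3n+1)·(3n+2)·(3n+3)/(n+1)³ · 7 → 189.
Convergence for |t| · 189 < 1, i.e. |t| < 1/189. So R = 1/189.

R = 1/189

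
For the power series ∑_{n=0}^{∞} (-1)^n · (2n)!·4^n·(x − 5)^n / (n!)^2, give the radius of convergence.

By the ratio test, |a_{n+1}/a_n| = (2n+1)·(2n+2)/(n+1)² · 4 → 16.
The series converges when 16 · |x − 5| < 1, giving R = 1/16.

R = 1/16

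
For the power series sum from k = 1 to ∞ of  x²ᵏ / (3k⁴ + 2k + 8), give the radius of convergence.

R = 1

The ratio of consecutive coefficients is (3k⁴ + 2k + 8)/(3(k+1)⁴ + 2(k+1) + 8) → 1.
Writing y = x², the series in y has radius 1, so |x| < √(1) = 1 and R = 1.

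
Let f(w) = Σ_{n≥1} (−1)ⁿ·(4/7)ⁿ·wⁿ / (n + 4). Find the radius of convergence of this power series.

R = 7/4

Apply the ratio test: |a_{n+1}| / |a_n| = [(n + 4)/((n+1) + 4)] · 4/7, which tends to 4/7 as n → ∞.
Convergence for |w| · 4/7 < 1, i.e. |w| < 7/4. So R = 7/4.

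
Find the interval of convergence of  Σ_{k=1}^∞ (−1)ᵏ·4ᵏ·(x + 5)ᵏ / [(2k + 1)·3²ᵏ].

(-29/4, -11/4]

By the ratio test, |a_{k+1}/a_k| = [(2k + 1)/(2(k+1) + 1)] · 4/9 → 4/9.
The series converges when 4/9 · |x + 5| < 1, giving R = 9/4.
Check x = -11/4: the terms alternate in sign and decrease monotonically to 0 in absolute value (size ~ c/k), so the alternating series test gives convergence.
Endpoint x = -29/4: comparison with the harmonic series Σ 1/k shows the series diverges.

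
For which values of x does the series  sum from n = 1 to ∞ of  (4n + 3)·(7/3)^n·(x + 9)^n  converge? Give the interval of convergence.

By the ratio test, |a_{n+1}/a_n| = [(4(n+1) + 3)/(4n + 3)] · 7/3 → 7/3.
Convergence for |x + 9| · 7/3 < 1, i.e. |x + 9| < 3/7. So R = 3/7.
When x = -60/7, the terms have absolute value of order n, which does not tend to 0, so the series diverges by the divergence test.
When x = -66/7, the terms have absolute value of order n, which does not tend to 0, so the series diverges by the divergence test.

(-66/7, -60/7)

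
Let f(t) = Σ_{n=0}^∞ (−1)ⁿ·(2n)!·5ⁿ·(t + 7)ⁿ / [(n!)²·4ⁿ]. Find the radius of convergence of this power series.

Ratio test: |a_{n+1}/a_n| = (2n+1)·(2n+2)/(n+1)² · 5/4 → 5 as n → ∞.
The series converges when 5 · |t + 7| < 1, giving R = 1/5.

R = 1/5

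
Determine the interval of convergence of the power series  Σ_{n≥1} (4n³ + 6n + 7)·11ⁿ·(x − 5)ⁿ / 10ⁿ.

(45/11, 65/11)

Ratio test: |a_{n+1}/a_n| = [(4(n+1)³ + 6(n+1) + 7)/(4n³ + 6n + 7)] · 11/10 → 11/10 as n → ∞.
Thus R = 1/(11/10) = 10/11.
At x = 65/11: the terms have absolute value of order n³, which does not tend to 0, so the series diverges by the divergence test.
At x = 45/11: the terms have absolute value of order n³, which does not tend to 0, so the series diverges by the divergence test.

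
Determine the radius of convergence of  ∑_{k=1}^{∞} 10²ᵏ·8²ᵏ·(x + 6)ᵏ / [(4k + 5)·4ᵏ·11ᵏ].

Apply the ratio test: |a_{k+1}| / |a_k| = [(4k + 5)/(4(k+1) + 5)] · 100·64/(4·11), which tends to 1600/11 as k → ∞.
Convergence for |x + 6| · 1600/11 < 1, i.e. |x + 6| < 11/1600. So R = 11/1600.

R = 11/1600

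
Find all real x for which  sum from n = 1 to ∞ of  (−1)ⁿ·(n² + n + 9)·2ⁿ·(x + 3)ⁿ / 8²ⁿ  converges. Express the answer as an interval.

Apply the ratio test: |a_{n+1}| / |a_n| = [((n+1)² + (n+1) + 9)/(n² + n + 9)] · 2/64, which tends to 1/32 as n → ∞.
Convergence for |x + 3| · 1/32 < 1, i.e. |x + 3| < 32. So R = 32.
At x = 29: the terms do not tend to 0, so the series diverges.
Check x = -35: the terms do not tend to 0, so the series diverges.

(-35, 29)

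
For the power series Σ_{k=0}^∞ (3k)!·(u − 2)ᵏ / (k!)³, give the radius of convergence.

Apply the ratio test: |a_{k+1}| / |a_k| = (3k+1)·(3k+2)·(3k+3)/(k+1)³, which tends to 27 as k → ∞.
Hence the series converges for |u − 2| < 1/(27) = 1/27, so the radius of convergence is 1/27.

R = 1/27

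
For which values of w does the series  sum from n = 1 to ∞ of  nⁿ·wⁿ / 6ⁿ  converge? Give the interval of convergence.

{0}

Root test: |a_n|^(1/n) = n/6 → ∞.
The root grows without bound, so R = 0 (convergence only at w = 0).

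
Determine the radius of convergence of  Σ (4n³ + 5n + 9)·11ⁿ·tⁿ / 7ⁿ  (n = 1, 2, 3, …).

By the ratio test, |a_{n+1}/a_n| = [(4(n+1)³ + 5(n+1) + 9)/(4n³ + 5n + 9)] · 11/7 → 11/7.
The series converges when 11/7 · |t| < 1, giving R = 7/11.

R = 7/11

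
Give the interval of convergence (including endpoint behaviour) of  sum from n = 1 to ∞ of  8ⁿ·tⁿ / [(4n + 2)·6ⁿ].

[-3/4, 3/4)

Ratio test: |a_{n+1}/a_n| = [(4n + 2)/(4(n+1) + 2)] · 8/6 → 4/3 as n → ∞.
Thus R = 1/(4/3) = 3/4.
At t = 3/4: comparison with the harmonic series Σ 1/n shows the series diverges.
When t = -3/4, convergence follows from the alternating series test (terms decrease monotonically to 0).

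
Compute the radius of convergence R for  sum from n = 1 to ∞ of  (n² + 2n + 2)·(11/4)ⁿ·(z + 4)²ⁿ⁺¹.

R = 2√11/11

Ratio test: |a_{n+1}/a_n| = [((n+1)² + 2(n+1) + 2)/(n² + 2n + 2)] · 11/4 → 11/4 as n → ∞.
Successive powers of (z + 4) differ by 2, so the series converges when |z + 4|² · 11/4 < 1, i.e. |z + 4| < √(4/11). So R = 2√11/11.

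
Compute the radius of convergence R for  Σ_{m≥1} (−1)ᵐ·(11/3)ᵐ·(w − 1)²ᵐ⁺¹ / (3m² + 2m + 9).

R = √33/11

By the ratio test, |a_{m+1}/a_m| = [(3m² + 2m + 9)/(3(m+1)² + 2(m+1) + 9)] · 11/3 → 11/3.
Writing y = (w − 1)², the series in y has radius 3/11, so |w − 1| < √(3/11) and R = √33/11.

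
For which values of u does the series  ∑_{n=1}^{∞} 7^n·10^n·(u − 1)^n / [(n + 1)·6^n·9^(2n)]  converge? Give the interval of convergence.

Apply the ratio test: |a_{n+1}| / |a_n| = [(n + 1)/((n+1) + 1)] · 7·10/(6·81), which tends to 35/243 as n → ∞.
The series converges when 35/243 · |u − 1| < 1, giving R = 243/35.
Check u = 278/35: the terms are asymptotic to a nonzero constant times 1/n, so the series diverges by limit comparison with Σ 1/n.
At u = -208/35: an alternating series whose terms decrease to 0 in absolute value, so it converges by the Leibniz criterion.

[-208/35, 278/35)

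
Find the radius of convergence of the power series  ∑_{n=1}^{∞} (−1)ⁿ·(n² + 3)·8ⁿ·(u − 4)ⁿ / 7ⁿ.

The ratio of consecutive coefficients is [((n+1)² + 3)/(n² + 3)] · 8/7 → 8/7.
Hence the series converges for |u − 4| < 1/(8/7) = 7/8, so the radius of convergence is 7/8.

R = 7/8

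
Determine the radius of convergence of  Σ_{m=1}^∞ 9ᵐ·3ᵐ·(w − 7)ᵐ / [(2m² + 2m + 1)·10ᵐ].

R = 10/27

Ratio test: |a_{m+1}/a_m| = [(2m² + 2m + 1)/(2(m+1)² + 2(m+1) + 1)] · 9·3/10 → 27/10 as m → ∞.
Hence the series converges for |w − 7| < 1/(27/10) = 10/27, so the radius of convergence is 10/27.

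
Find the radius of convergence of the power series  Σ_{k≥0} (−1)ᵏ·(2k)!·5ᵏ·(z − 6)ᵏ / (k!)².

Ratio test: |a_{k+1}/a_k| = (2k+1)·(2k+2)/(k+1)² · 5 → 20 as k → ∞.
Hence the series converges for |z − 6| < 1/(20) = 1/20, so the radius of convergence is 1/20.

R = 1/20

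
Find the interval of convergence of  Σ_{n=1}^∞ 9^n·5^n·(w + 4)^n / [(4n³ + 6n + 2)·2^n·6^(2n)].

[-28/5, -12/5]

The ratio of consecutive coefficients is [(4n³ + 6n + 2)/(4(n+1)³ + 6(n+1) + 2)] · 9·5/(2·36) → 5/8.
The series converges when 5/8 · |w + 4| < 1, giving R = 8/5.
At w = -12/5: the series is dominated by a constant times Σ 1/n³, which converges (p = 3 > 1).
When w = -28/5, absolute convergence follows by limit comparison with Σ 1/n³.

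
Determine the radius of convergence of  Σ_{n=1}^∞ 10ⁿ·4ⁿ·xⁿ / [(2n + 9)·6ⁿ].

Apply the ratio test: |a_{n+1}| / |a_n| = [(2n + 9)/(2(n+1) + 9)] · 10·4/6, which tends to 20/3 as n → ∞.
Hence the series converges for |x| < 1/(20/3) = 3/20, so the radius of convergence is 3/20.

R = 3/20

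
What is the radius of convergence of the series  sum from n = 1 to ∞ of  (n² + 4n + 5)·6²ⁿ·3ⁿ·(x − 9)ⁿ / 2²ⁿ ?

R = 1/27

Ratio test: |a_{n+1}/a_n| = [((n+1)² + 4(n+1) + 5)/(n² + 4n + 5)] · 36·3/4 → 27 as n → ∞.
Hence the series converges for |x − 9| < 1/(27) = 1/27, so the radius of convergence is 1/27.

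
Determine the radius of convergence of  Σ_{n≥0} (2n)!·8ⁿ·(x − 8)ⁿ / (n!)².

Apply the ratio test: |a_{n+1}| / |a_n| = (2n+1)·(2n+2)/(n+1)² · 8, which tends to 32 as n → ∞.
The series converges when 32 · |x − 8| < 1, giving R = 1/32.

R = 1/32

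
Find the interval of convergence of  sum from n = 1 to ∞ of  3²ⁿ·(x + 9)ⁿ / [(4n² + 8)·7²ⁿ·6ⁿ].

[-125/3, 71/3]

By the ratio test, |a_{n+1}/a_n| = [(4n² + 8)/(4(n+1)² + 8)] · 9/(49·6) → 3/98.
Convergence for |x + 9| · 3/98 < 1, i.e. |x + 9| < 98/3. So R = 98/3.
Check x = 71/3: the terms are on the order of 1/n², so the series converges absolutely by comparison with the p-series (p = 2 > 1).
When x = -125/3, the series is dominated by a constant times Σ 1/n², which converges (p = 2 > 1).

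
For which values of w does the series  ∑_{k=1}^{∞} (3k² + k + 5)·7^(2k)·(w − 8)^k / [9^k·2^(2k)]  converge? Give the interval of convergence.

(356/49, 428/49)

The ratio of consecutive coefficients is [(3(k+1)² + (k+1) + 5)/(3k² + k + 5)] · 49/(9·4) → 49/36.
The series converges when 49/36 · |w − 8| < 1, giving R = 36/49.
At w = 428/49: the terms do not tend to 0, so the series diverges.
Endpoint w = 356/49: the k-th term does not approach 0; divergence by the term test.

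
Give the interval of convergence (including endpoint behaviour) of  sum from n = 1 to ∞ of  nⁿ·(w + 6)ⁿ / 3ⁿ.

{-6}

Applying the root test, |a_n|^(1/n) = n/3 → ∞.
The root grows without bound, so R = 0 (convergence only at w = -6).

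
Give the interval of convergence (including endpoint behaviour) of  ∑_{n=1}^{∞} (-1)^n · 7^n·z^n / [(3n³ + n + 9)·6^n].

[-6/7, 6/7]

The ratio of consecutive coefficients is [(3n³ + n + 9)/(3(n+1)³ + (n+1) + 9)] · 7/6 → 7/6.
Convergence for |z| · 7/6 < 1, i.e. |z| < 6/7. So R = 6/7.
Endpoint z = 6/7: the series is dominated by a constant times Σ 1/n³, which converges (p = 3 > 1).
Check z = -6/7: the series is dominated by a constant times Σ 1/n³, which converges (p = 3 > 1).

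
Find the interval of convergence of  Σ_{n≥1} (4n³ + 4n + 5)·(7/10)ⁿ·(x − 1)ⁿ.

(-3/7, 17/7)

The ratio of consecutive coefficients is [(4(n+1)³ + 4(n+1) + 5)/(4n³ + 4n + 5)] · 7/10 → 7/10.
The series converges when 7/10 · |x − 1| < 1, giving R = 10/7.
At x = 17/7: the terms have absolute value of order n³, which does not tend to 0, so the series diverges by the divergence test.
Check x = -3/7: the terms do not tend to 0, so the series diverges.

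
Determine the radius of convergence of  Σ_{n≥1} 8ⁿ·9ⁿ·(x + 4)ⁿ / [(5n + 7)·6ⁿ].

R = 1/12

The ratio of consecutive coefficients is [(5n + 7)/(5(n+1) + 7)] · 8·9/6 → 12.
Convergence for |x + 4| · 12 < 1, i.e. |x + 4| < 1/12. So R = 1/12.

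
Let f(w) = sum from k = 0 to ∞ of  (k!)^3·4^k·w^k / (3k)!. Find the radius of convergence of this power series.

R = 27/4

By the ratio test, |a_{k+1}/a_k| = (k+1)³/[(3k+1)·(3k+2)·(3k+3)] · 4 → 4/27.
Hence the series converges for |w| < 1/(4/27) = 27/4, so the radius of convergence is 27/4.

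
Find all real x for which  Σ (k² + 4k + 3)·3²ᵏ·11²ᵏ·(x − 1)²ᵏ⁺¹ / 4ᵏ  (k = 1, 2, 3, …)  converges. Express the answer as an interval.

(31/33, 35/33)

Apply the ratio test: |a_{k+1}| / |a_k| = [((k+1)² + 4(k+1) + 3)/(k² + 4k + 3)] · 9·121/4, which tends to 1089/4 as k → ∞.
Writing y = (x − 1)², the series in y has radius 4/1089, so |x − 1| < √(4/1089) = 2/33 and R = 2/33.
Endpoint x = 35/33: the terms have absolute value of order k², which does not tend to 0, so the series diverges by the divergence test.
Check x = 31/33: the k-th term does not approach 0; divergence by the term test.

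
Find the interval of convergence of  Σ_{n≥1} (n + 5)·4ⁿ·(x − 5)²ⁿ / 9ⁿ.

The ratio of consecutive coefficients is [((n+1) + 5)/(n + 5)] · 4/9 → 4/9.
Writing y = (x − 5)², the series in y has radius 9/4, so |x − 5| < √(9/4) = 3/2 and R = 3/2.
When x = 13/2, the n-th term does not approach 0; divergence by the term test.
Check x = 7/2: the n-th term does not approach 0; divergence by the term test.

(7/2, 13/2)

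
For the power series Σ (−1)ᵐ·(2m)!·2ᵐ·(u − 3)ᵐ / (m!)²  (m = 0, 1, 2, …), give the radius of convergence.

R = 1/8

The ratio of consecutive coefficients is (2m+1)·(2m+2)/(m+1)² · 2 → 8.
The series converges when 8 · |u − 3| < 1, giving R = 1/8.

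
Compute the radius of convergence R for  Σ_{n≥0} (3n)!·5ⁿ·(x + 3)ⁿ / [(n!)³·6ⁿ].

R = 2/45

The ratio of consecutive coefficients is (3n+1)·(3n+2)·(3n+3)/(n+1)³ · 5/6 → 45/2.
Hence the series converges for |x + 3| < 1/(45/2) = 2/45, so the radius of convergence is 2/45.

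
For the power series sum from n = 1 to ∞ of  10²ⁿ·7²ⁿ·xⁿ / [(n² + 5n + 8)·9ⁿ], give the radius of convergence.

R = 9/4900

By the ratio test, |a_{n+1}/a_n| = [(n² + 5n + 8)/((n+1)² + 5(n+1) + 8)] · 100·49/9 → 4900/9.
Convergence for |x| · 4900/9 < 1, i.e. |x| < 9/4900. So R = 9/4900.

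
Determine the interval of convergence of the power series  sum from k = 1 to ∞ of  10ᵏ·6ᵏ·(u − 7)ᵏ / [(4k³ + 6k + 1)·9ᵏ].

Ratio test: |a_{k+1}/a_k| = [(4k³ + 6k + 1)/(4(k+1)³ + 6(k+1) + 1)] · 10·6/9 → 20/3 as k → ∞.
The series converges when 20/3 · |u − 7| < 1, giving R = 3/20.
Check u = 143/20: the series is dominated by a constant times Σ 1/k³, which converges (p = 3 > 1).
When u = 137/20, the series is dominated by a constant times Σ 1/k³, which converges (p = 3 > 1).

[137/20, 143/20]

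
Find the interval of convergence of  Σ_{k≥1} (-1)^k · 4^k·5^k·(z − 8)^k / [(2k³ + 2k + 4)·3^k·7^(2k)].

Ratio test: |a_{k+1}/a_k| = [(2k³ + 2k + 4)/(2(k+1)³ + 2(k+1) + 4)] · 4·5/(3·49) → 20/147 as k → ∞.
Convergence for |z − 8| · 20/147 < 1, i.e. |z − 8| < 147/20. So R = 147/20.
When z = 307/20, the terms are on the order of 1/k³, so the series converges absolutely by comparison with the p-series (p = 3 > 1).
Endpoint z = 13/20: absolute convergence follows by limit comparison with Σ 1/k³.

[13/20, 307/20]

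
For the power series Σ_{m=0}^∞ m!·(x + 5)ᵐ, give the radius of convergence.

R = 0

Ratio test: |a_{m+1}/a_m| = (m+1) → ∞ as m → ∞.
The terms grow without bound for any (x + 5) ≠ 0, so R = 0 (convergence only at x = -5).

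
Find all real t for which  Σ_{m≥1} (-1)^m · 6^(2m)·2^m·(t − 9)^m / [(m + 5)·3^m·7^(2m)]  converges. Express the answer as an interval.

(167/24, 265/24]

By the ratio test, |a_{m+1}/a_m| = [(m + 5)/((m+1) + 5)] · 36·2/(3·49) → 24/49.
Thus R = 1/(24/49) = 49/24.
At t = 265/24: convergence follows from the alternating series test (terms decrease monotonically to 0).
Check t = 167/24: the terms are asymptotic to a nonzero constant times 1/m, so the series diverges by limit comparison with Σ 1/m.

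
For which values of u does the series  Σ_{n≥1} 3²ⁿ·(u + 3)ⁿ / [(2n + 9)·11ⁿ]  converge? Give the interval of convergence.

By the ratio test, |a_{n+1}/a_n| = [(2n + 9)/(2(n+1) + 9)] · 9/11 → 9/11.
The series converges when 9/11 · |u + 3| < 1, giving R = 11/9.
Endpoint u = -16/9: comparison with the harmonic series Σ 1/n shows the series diverges.
At u = -38/9: an alternating series whose terms decrease to 0 in absolute value, so it converges by the Leibniz criterion.

[-38/9, -16/9)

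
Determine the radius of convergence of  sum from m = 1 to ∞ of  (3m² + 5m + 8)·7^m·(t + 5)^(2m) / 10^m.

The ratio of consecutive coefficients is [(3(m+1)² + 5(m+1) + 8)/(3m² + 5m + 8)] · 7/10 → 7/10.
Successive powers of (t + 5) differ by 2, so the series converges when |t + 5|² · 7/10 < 1, i.e. |t + 5| < √(10/7). So R = √70/7.

R = √70/7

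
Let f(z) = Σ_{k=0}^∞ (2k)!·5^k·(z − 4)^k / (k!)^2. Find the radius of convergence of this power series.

By the ratio test, |a_{k+1}/a_k| = (2k+1)·(2k+2)/(k+1)² · 5 → 20.
The series converges when 20 · |z − 4| < 1, giving R = 1/20.

R = 1/20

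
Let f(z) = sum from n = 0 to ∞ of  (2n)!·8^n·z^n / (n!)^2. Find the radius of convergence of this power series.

Apply the ratio test: |a_{n+1}| / |a_n| = (2n+1)·(2n+2)/(n+1)² · 8, which tends to 32 as n → ∞.
Hence the series converges for |z| < 1/(32) = 1/32, so the radius of convergence is 1/32.

R = 1/32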